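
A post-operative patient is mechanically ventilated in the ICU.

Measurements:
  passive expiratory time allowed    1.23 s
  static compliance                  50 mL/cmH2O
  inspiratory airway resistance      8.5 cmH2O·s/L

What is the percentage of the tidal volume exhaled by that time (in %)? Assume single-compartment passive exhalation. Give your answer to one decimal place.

94.5

τ = R × C = 8.5 × 50 mL/cmH2O = 8.5 × 0.050 L/cmH2O = 0.425 s.
Passive exhalation: V(t)/V₀ = e^(−t/τ) = e^(−1.23/0.425) = 0.05535.
Fraction exhaled = 1 − 0.05535 = 0.9447 → 94.47%.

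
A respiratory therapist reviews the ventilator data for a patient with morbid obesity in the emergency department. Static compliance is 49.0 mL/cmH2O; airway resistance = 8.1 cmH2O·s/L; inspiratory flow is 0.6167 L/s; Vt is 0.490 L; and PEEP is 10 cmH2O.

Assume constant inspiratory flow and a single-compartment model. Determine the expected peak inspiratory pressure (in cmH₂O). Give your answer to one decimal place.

25.0

Equation of motion (constant flow): PIP = Vt/C + R·V̇ + PEEP.
PIP = 490/49.0 + 8.1×0.6167 + 10 = 10.0 + 4.995 + 10 = 24.995 cmH2O.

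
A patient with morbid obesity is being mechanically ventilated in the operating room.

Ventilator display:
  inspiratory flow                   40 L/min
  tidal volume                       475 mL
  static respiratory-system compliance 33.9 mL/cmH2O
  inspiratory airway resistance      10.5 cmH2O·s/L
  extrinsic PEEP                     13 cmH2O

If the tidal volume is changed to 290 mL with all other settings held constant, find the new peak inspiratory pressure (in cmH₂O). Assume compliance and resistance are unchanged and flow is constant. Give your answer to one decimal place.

Flow: 40 L/min ÷ 60 = 0.6667 L/s.
PIP = Vt/C + R·V̇ + PEEP (constant-flow equation of motion).
Only the elastic term changes: ΔPIP = ΔVt / C = (290 − 475) / 33.9 = -5.457 cmH2O.
Original PIP = 475/33.9 + 10.5×0.6667 + 13 = 34.012 cmH2O; new PIP = 34.012 + (-5.457) = 28.555 cmH2O.

28.6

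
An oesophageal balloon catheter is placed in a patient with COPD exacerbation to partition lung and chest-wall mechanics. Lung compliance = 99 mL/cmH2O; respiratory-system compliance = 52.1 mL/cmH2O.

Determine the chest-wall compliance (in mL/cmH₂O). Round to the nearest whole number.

1/Ccw = 1/Crs − 1/CL.
1/Ccw = 1/52.1 − 1/99 = 0.009093.
Ccw = 109.97 mL/cmH2O.

110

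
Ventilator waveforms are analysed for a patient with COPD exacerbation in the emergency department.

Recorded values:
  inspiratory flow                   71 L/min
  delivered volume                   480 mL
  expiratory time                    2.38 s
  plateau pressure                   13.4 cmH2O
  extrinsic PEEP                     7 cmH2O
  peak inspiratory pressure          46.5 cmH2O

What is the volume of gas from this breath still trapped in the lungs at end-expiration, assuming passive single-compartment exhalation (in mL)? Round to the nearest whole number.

154

Flow: 71 L/min ÷ 60 = 1.1833 L/s.
R = (PIP − Pplat)/V̇ = (46.5 − 13.4) / 1.1833 = 33.1/1.1833 = 27.973 cmH2O·s/L.
C = Vt/(Pplat − PEEP) = 480.0 / (13.4 − 7) = 480.0/6.4 = 75.0 mL/cmH2O.
τ = R × C = 27.973 × 0.075 L/cmH2O = 2.098 s.
Fraction remaining = e^(−Te/τ) = e^(−2.38/2.098) = 0.3216.
Trapped volume = 480.0 × 0.3216 = 154.37 mL.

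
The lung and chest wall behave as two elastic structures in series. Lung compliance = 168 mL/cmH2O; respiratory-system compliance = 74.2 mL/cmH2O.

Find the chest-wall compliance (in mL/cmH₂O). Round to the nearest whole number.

1/Ccw = 1/Crs − 1/CL.
1/Ccw = 1/74.2 − 1/168 = 0.007525.
Ccw = 132.89 mL/cmH2O.

133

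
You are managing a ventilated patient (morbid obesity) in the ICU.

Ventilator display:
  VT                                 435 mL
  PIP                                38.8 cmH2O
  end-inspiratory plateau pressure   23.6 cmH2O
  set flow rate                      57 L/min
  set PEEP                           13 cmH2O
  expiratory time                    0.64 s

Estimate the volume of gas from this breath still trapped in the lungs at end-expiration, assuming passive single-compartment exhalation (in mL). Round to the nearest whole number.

Flow: 57 L/min ÷ 60 = 0.95 L/s.
R = (PIP − Pplat)/V̇ = (38.8 − 23.6) / 0.95 = 15.2/0.95 = 16.0 cmH2O·s/L.
C = Vt/(Pplat − PEEP) = 435.0 / (23.6 − 13) = 435.0/10.6 = 41.038 mL/cmH2O.
τ = R × C = 16.0 × 0.04104 L/cmH2O = 0.6566 s.
Fraction remaining = e^(−Te/τ) = e^(−0.64/0.6566) = 0.3773.
Trapped volume = 435.0 × 0.3773 = 164.13 mL.

164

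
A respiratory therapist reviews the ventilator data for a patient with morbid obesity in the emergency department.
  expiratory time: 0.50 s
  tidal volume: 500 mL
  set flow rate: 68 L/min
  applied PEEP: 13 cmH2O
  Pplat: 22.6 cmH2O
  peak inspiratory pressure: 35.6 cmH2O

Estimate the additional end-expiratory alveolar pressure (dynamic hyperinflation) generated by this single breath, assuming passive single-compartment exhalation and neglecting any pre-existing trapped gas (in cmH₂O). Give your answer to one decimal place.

Flow: 68 L/min ÷ 60 = 1.1333 L/s.
R = (PIP − Pplat)/V̇ = (35.6 − 22.6) / 1.1333 = 13.0/1.1333 = 11.471 cmH2O·s/L.
C = Vt/(Pplat − PEEP) = 500.0 / (22.6 − 13) = 500.0/9.6 = 52.083 mL/cmH2O.
τ = R × C = 11.471 × 0.05208 L/cmH2O = 0.5974 s.
Fraction remaining = e^(−Te/τ) = e^(−0.50/0.5974) = 0.433; trapped volume = 500.0 × 0.433 = 216.5 mL.
Additional alveolar pressure from trapping ≈ V_trapped / C = 216.5 / 52.083 = 4.157 cmH2O.

4.2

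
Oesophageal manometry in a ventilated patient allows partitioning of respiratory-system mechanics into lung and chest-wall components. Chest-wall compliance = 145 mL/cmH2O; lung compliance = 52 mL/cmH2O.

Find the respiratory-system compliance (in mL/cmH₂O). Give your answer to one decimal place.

38.3

Lung and chest wall are elastances in series: 1/Crs = 1/CL + 1/Ccw.
1/Crs = 1/52 + 1/145 = 0.02613.
Crs = 38.27 mL/cmH2O.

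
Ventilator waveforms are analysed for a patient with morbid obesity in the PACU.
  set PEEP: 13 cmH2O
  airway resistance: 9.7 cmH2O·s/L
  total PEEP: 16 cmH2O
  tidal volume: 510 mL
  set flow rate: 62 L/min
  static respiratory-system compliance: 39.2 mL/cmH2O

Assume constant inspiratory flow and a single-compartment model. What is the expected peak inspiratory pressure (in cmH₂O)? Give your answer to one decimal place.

39.0

Flow: 62 L/min ÷ 60 = 1.0333 L/s.
Total PEEP = 16 cmH2O (set 13 + intrinsic 3); this is the baseline alveolar pressure.
Equation of motion (constant flow): PIP = Vt/C + R·V̇ + PEEP.
PIP = 510/39.2 + 9.7×1.0333 + 16 = 13.01 + 10.023 + 16 = 39.033 cmH2O.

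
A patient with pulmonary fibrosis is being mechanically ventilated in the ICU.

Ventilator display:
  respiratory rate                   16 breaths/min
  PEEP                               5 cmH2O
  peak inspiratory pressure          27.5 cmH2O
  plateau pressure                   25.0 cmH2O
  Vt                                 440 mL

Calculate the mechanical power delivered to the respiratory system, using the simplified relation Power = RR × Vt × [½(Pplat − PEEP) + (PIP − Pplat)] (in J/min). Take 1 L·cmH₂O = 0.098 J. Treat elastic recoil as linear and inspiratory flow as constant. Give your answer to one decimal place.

Per-breath work = Vt × [½(Pplat−PEEP) + (PIP−Pplat)] = 0.440 × [0.5×20.0 + 2.5] = 0.440 × 12.5 = 5.5 L·cmH2O.
Power = 16 × 5.5 = 88.0 L·cmH2O/min.
× 0.098 J/(L·cmH2O) → 8.624 J/min.

8.6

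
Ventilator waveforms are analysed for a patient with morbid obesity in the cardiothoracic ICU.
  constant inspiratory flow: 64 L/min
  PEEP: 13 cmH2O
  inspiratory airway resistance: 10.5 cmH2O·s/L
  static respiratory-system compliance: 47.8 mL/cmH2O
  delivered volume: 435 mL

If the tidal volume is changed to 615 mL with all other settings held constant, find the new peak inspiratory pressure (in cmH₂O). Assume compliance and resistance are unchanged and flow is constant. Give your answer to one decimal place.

37.1

Flow: 64 L/min ÷ 60 = 1.0667 L/s.
PIP = Vt/C + R·V̇ + PEEP (constant-flow equation of motion).
Only the elastic term changes: ΔPIP = ΔVt / C = (615 − 435) / 47.8 = 3.766 cmH2O.
Original PIP = 435/47.8 + 10.5×1.0667 + 13 = 33.301 cmH2O; new PIP = 33.301 + (3.766) = 37.067 cmH2O.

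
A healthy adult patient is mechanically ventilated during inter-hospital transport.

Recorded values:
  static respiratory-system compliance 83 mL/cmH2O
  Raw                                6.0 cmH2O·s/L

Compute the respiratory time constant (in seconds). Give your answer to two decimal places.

τ = R × C = 6.0 × 83 mL/cmH2O = 6.0 × 0.083 L/cmH2O = 0.498 s.

0.50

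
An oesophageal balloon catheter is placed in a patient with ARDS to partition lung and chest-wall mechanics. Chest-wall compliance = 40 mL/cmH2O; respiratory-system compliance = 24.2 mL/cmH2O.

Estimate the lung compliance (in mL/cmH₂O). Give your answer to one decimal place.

61.3

1/CL = 1/Crs − 1/Ccw.
1/CL = 1/24.2 − 1/40 = 0.01632.
CL = 61.275 mL/cmH2O.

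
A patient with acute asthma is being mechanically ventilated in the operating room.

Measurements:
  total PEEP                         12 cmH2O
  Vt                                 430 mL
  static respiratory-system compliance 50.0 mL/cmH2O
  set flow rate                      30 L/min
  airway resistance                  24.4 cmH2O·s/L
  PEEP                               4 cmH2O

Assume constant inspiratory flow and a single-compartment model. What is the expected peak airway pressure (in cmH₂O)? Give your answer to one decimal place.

32.8

Flow: 30 L/min ÷ 60 = 0.5 L/s.
Total PEEP = 12 cmH2O (set 4 + intrinsic 8); this is the baseline alveolar pressure.
Equation of motion (constant flow): PIP = Vt/C + R·V̇ + PEEP.
PIP = 430/50.0 + 24.4×0.5 + 12 = 8.6 + 12.2 + 12 = 32.8 cmH2O.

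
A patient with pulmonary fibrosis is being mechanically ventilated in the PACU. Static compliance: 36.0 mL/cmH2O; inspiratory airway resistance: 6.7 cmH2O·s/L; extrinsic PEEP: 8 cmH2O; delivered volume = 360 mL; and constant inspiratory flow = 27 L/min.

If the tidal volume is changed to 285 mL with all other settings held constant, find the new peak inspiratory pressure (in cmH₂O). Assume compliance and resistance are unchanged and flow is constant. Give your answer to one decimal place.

18.9

Flow: 27 L/min ÷ 60 = 0.45 L/s.
PIP = Vt/C + R·V̇ + PEEP (constant-flow equation of motion).
Only the elastic term changes: ΔPIP = ΔVt / C = (285 − 360) / 36.0 = -2.083 cmH2O.
Original PIP = 360/36.0 + 6.7×0.45 + 8 = 21.015 cmH2O; new PIP = 21.015 + (-2.083) = 18.932 cmH2O.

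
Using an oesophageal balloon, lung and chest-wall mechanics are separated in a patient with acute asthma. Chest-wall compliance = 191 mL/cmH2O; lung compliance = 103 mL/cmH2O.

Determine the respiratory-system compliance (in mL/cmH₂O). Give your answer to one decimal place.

66.9

Lung and chest wall are elastances in series: 1/Crs = 1/CL + 1/Ccw.
1/Crs = 1/103 + 1/191 = 0.01494.
Crs = 66.934 mL/cmH2O.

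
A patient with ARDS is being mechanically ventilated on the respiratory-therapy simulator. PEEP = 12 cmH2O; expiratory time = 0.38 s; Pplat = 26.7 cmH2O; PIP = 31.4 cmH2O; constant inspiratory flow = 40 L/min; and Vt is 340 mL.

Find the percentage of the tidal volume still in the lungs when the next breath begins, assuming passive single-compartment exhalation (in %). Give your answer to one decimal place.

9.7

Flow: 40 L/min ÷ 60 = 0.6667 L/s.
R = (PIP − Pplat)/V̇ = (31.4 − 26.7) / 0.6667 = 4.7/0.6667 = 7.05 cmH2O·s/L.
C = Vt/(Pplat − PEEP) = 340.0 / (26.7 − 12) = 340.0/14.7 = 23.129 mL/cmH2O.
τ = R × C = 7.05 × 0.02313 L/cmH2O = 0.1631 s.
Fraction remaining at end-expiration = e^(−Te/τ) = e^(−0.38/0.1631) = 0.09731 → 9.731%.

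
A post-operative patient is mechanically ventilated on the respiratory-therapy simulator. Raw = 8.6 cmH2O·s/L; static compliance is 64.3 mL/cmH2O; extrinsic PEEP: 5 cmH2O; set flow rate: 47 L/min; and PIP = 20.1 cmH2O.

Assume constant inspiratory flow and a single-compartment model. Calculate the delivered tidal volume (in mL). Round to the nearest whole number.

538

Flow: 47 L/min ÷ 60 = 0.7833 L/s.
Equation of motion (constant flow): PIP = Vt/C + R·V̇ + PEEP.
Vt/C = PIP − R·V̇ − PEEP = 20.1 − 6.736 − 5 = 8.364 cmH2O.
Vt = C × 8.364 = 64.3 × 8.364 = 537.81 mL.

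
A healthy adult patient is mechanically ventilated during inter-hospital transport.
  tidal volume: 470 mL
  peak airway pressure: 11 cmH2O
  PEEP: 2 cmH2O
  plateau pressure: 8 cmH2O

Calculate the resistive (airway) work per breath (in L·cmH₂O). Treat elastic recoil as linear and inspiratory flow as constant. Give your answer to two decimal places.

1.41

With constant inspiratory flow the resistive pressure is constant at PIP − Pplat = 11 − 8 = 3.0 cmH2O, so resistive work = 3.0 × 0.470 = 1.41 L·cmH2O.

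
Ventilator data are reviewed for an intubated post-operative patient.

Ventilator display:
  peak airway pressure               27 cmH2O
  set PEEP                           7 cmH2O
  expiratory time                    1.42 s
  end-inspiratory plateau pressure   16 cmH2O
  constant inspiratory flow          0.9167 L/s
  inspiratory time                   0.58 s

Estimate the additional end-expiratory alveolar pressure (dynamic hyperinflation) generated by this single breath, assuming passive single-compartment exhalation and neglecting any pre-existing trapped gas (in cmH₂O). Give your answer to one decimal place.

Vt = flow × Ti = 0.9167 L/s × 0.58 s × 1000 mL/L = 531.69 mL.
R = (PIP − Pplat)/V̇ = (27 − 16) / 0.9167 = 11.0/0.9167 = 12.0 cmH2O·s/L.
C = Vt/(Pplat − PEEP) = 531.69 / (16 − 7) = 531.69/9.0 = 59.077 mL/cmH2O.
τ = R × C = 12.0 × 0.05908 L/cmH2O = 0.709 s.
Fraction remaining = e^(−Te/τ) = e^(−1.42/0.709) = 0.135; trapped volume = 531.69 × 0.135 = 71.778 mL.
Additional alveolar pressure from trapping ≈ V_trapped / C = 71.778 / 59.077 = 1.215 cmH2O.

1.2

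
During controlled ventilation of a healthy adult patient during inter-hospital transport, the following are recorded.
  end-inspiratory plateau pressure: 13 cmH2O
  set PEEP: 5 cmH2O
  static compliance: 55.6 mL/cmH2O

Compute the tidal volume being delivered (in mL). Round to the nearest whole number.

445

Vt = Cstat × (Pplat − PEEP) = 55.6 × (13 − 5) = 55.6 × 8.0 = 444.8 mL.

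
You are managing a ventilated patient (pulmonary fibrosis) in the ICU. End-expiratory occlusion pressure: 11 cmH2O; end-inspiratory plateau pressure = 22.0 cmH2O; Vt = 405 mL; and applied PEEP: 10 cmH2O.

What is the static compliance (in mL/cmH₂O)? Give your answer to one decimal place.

End-expiratory occlusion gives total PEEP = 11 cmH2O (intrinsic PEEP = 11 − 10 = 1). Use total PEEP for the elastic gradient.
Cstat = Vt / (Pplat − PEEPtotal) = 405 / (22.0 − 11) = 405 / 11.0 = 36.818 mL/cmH2O.

36.8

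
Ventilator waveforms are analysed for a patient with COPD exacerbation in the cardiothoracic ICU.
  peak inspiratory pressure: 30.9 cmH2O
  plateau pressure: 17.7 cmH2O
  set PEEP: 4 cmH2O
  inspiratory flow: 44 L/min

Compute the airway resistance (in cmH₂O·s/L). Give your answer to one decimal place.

18.0

Flow: 44 L/min ÷ 60 = 0.7333 L/s.
Raw = (PIP − Pplat) / flow = (30.9 − 17.7) / 0.7333 = 13.2 / 0.7333 = 18.001 cmH2O·s/L.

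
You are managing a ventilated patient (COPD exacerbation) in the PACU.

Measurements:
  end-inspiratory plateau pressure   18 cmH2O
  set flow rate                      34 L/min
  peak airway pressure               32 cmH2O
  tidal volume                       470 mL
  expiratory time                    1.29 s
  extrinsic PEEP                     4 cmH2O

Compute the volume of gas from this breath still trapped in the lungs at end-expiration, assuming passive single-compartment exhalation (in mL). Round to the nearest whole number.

99

Flow: 34 L/min ÷ 60 = 0.5667 L/s.
R = (PIP − Pplat)/V̇ = (32 − 18) / 0.5667 = 14.0/0.5667 = 24.704 cmH2O·s/L.
C = Vt/(Pplat − PEEP) = 470.0 / (18 − 4) = 470.0/14.0 = 33.571 mL/cmH2O.
τ = R × C = 24.704 × 0.03357 L/cmH2O = 0.8293 s.
Fraction remaining = e^(−Te/τ) = e^(−1.29/0.8293) = 0.2111.
Trapped volume = 470.0 × 0.2111 = 99.217 mL.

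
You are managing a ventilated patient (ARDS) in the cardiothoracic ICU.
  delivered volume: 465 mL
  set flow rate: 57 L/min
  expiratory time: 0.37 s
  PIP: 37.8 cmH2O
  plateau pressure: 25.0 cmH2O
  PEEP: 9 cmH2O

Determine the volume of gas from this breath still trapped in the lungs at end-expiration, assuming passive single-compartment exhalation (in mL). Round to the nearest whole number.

181

Flow: 57 L/min ÷ 60 = 0.95 L/s.
R = (PIP − Pplat)/V̇ = (37.8 − 25.0) / 0.95 = 12.8/0.95 = 13.474 cmH2O·s/L.
C = Vt/(Pplat − PEEP) = 465.0 / (25.0 − 9) = 465.0/16.0 = 29.063 mL/cmH2O.
τ = R × C = 13.474 × 0.02906 L/cmH2O = 0.3916 s.
Fraction remaining = e^(−Te/τ) = e^(−0.37/0.3916) = 0.3887.
Trapped volume = 465.0 × 0.3887 = 180.75 mL.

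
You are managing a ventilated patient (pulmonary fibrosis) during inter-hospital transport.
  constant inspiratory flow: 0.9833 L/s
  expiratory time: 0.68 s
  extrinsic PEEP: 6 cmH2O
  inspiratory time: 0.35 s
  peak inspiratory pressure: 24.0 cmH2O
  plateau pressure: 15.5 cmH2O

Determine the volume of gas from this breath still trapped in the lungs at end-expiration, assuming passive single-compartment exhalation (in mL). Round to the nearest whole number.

Vt = flow × Ti = 0.9833 L/s × 0.35 s × 1000 mL/L = 344.16 mL.
R = (PIP − Pplat)/V̇ = (24.0 − 15.5) / 0.9833 = 8.5/0.9833 = 8.644 cmH2O·s/L.
C = Vt/(Pplat − PEEP) = 344.16 / (15.5 − 6) = 344.16/9.5 = 36.227 mL/cmH2O.
τ = R × C = 8.644 × 0.03623 L/cmH2O = 0.3132 s.
Fraction remaining = e^(−Te/τ) = e^(−0.68/0.3132) = 0.114.
Trapped volume = 344.16 × 0.114 = 39.234 mL.

39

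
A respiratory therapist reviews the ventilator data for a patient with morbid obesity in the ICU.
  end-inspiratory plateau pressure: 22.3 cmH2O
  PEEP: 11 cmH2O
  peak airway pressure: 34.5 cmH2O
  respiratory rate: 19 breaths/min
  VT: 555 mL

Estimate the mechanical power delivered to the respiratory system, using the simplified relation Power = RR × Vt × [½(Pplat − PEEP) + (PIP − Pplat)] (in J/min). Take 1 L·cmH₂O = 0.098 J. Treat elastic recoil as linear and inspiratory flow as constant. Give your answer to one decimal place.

Per-breath work = Vt × [½(Pplat−PEEP) + (PIP−Pplat)] = 0.555 × [0.5×11.3 + 12.2] = 0.555 × 17.85 = 9.907 L·cmH2O.
Power = 19 × 9.907 = 188.23 L·cmH2O/min.
× 0.098 J/(L·cmH2O) → 18.447 J/min.

18.4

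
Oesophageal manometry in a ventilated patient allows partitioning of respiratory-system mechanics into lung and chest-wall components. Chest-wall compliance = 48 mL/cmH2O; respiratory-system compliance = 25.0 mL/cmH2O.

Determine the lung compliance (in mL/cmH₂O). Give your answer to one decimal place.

52.2

1/CL = 1/Crs − 1/Ccw.
1/CL = 1/25.0 − 1/48 = 0.01917.
CL = 52.165 mL/cmH2O.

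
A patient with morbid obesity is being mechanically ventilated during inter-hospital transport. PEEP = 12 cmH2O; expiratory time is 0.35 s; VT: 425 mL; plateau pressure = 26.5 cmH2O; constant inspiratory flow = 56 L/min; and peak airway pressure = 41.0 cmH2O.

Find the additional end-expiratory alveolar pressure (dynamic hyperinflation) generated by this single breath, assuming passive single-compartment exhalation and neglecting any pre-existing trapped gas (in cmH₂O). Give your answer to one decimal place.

Flow: 56 L/min ÷ 60 = 0.9333 L/s.
R = (PIP − Pplat)/V̇ = (41.0 − 26.5) / 0.9333 = 14.5/0.9333 = 15.536 cmH2O·s/L.
C = Vt/(Pplat − PEEP) = 425.0 / (26.5 − 12) = 425.0/14.5 = 29.31 mL/cmH2O.
τ = R × C = 15.536 × 0.02931 L/cmH2O = 0.4554 s.
Fraction remaining = e^(−Te/τ) = e^(−0.35/0.4554) = 0.4637; trapped volume = 425.0 × 0.4637 = 197.07 mL.
Additional alveolar pressure from trapping ≈ V_trapped / C = 197.07 / 29.31 = 6.724 cmH2O.

6.7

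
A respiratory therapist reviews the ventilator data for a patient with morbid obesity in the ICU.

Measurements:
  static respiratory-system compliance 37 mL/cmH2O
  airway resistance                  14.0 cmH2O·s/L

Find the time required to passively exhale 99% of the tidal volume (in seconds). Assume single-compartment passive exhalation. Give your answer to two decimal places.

2.39

τ = R × C = 14.0 × 37 mL/cmH2O = 14.0 × 0.037 L/cmH2O = 0.518 s.
Exhaled fraction f = 1 − e^(−t/τ) → t = −τ·ln(1 − f) = −0.518·ln(0.01) = 2.385 s.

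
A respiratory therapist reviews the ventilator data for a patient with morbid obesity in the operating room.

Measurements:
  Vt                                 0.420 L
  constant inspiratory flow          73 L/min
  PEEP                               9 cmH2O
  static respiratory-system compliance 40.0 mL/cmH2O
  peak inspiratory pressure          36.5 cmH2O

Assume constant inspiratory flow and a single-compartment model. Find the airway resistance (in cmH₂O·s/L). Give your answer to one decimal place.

Flow: 73 L/min ÷ 60 = 1.2167 L/s.
Equation of motion (constant flow): PIP = Vt/C + R·V̇ + PEEP.
R·V̇ = PIP − Vt/C − PEEP = 36.5 − 420/40.0 − 9 = 36.5 − 10.5 − 9 = 17.0 cmH2O.
R = 17.0 / 1.2167 = 13.972 cmH2O·s/L.

14.0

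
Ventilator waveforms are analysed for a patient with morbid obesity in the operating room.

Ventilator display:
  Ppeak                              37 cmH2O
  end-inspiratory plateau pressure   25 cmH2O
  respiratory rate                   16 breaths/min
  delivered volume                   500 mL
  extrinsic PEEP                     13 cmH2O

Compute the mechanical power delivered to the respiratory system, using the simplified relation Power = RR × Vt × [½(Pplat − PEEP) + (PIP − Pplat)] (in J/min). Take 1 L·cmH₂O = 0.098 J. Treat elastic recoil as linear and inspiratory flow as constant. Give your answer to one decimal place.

14.1

Per-breath work = Vt × [½(Pplat−PEEP) + (PIP−Pplat)] = 0.500 × [0.5×12.0 + 12.0] = 0.500 × 18.0 = 9.0 L·cmH2O.
Power = 16 × 9.0 = 144.0 L·cmH2O/min.
× 0.098 J/(L·cmH2O) → 14.112 J/min.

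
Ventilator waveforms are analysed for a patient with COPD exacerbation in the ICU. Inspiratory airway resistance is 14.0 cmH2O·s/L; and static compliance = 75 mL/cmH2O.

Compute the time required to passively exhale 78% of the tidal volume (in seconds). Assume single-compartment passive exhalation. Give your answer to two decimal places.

τ = R × C = 14.0 × 75 mL/cmH2O = 14.0 × 0.075 L/cmH2O = 1.05 s.
Exhaled fraction f = 1 − e^(−t/τ) → t = −τ·ln(1 − f) = −1.05·ln(0.22) = 1.59 s.

1.59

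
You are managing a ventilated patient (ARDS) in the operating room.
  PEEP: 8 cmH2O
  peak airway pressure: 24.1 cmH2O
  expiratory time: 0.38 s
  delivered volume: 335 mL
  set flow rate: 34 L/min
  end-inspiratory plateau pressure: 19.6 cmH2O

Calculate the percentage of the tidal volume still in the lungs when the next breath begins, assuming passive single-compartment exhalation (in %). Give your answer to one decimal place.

Flow: 34 L/min ÷ 60 = 0.5667 L/s.
R = (PIP − Pplat)/V̇ = (24.1 − 19.6) / 0.5667 = 4.5/0.5667 = 7.941 cmH2O·s/L.
C = Vt/(Pplat − PEEP) = 335.0 / (19.6 − 8) = 335.0/11.6 = 28.879 mL/cmH2O.
τ = R × C = 7.941 × 0.02888 L/cmH2O = 0.2293 s.
Fraction remaining at end-expiration = e^(−Te/τ) = e^(−0.38/0.2293) = 0.1907 → 19.07%.

19.1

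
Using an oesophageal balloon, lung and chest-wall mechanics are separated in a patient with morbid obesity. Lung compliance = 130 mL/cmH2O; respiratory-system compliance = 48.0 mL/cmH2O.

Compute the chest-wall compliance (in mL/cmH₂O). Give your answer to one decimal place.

76.1

1/Ccw = 1/Crs − 1/CL.
1/Ccw = 1/48.0 − 1/130 = 0.01314.
Ccw = 76.104 mL/cmH2O.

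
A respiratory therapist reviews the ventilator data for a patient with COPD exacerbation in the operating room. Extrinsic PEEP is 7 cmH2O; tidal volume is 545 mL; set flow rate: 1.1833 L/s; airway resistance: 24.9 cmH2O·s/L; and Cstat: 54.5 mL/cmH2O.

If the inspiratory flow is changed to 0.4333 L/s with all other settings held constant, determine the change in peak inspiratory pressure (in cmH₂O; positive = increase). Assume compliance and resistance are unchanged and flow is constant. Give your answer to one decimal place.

-18.7

PIP = Vt/C + R·V̇ + PEEP (constant-flow equation of motion).
Only the resistive term changes: ΔPIP = R × ΔV̇ = 24.9 × (0.4333 − 1.1833) = 24.9 × -0.75 = -18.675 cmH2O.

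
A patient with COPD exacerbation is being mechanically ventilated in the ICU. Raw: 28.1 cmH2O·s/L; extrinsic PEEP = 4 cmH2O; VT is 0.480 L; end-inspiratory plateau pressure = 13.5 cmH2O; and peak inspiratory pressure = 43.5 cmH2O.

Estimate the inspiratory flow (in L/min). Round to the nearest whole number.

64

flow = (PIP − Pplat) / Raw = (43.5 − 13.5) / 28.1 = 1.068 L/s × 60 = 64.08 L/min.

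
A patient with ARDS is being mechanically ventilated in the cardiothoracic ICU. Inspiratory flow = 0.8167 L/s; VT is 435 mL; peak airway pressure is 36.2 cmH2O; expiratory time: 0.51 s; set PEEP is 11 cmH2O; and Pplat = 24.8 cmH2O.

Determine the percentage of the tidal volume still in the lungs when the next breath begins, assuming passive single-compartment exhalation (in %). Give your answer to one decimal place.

R = (PIP − Pplat)/V̇ = (36.2 − 24.8) / 0.8167 = 11.4/0.8167 = 13.959 cmH2O·s/L.
C = Vt/(Pplat − PEEP) = 435.0 / (24.8 − 11) = 435.0/13.8 = 31.522 mL/cmH2O.
τ = R × C = 13.959 × 0.03152 L/cmH2O = 0.44 s.
Fraction remaining at end-expiration = e^(−Te/τ) = e^(−0.51/0.44) = 0.3138 → 31.38%.

31.4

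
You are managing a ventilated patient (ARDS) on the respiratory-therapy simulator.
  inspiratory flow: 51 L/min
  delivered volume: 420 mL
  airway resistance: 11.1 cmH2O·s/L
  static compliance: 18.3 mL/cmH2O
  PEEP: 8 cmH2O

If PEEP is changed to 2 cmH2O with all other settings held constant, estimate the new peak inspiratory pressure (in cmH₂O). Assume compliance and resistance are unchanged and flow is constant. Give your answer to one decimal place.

Flow: 51 L/min ÷ 60 = 0.85 L/s.
PIP = Vt/C + R·V̇ + PEEP (constant-flow equation of motion).
Only the baseline term changes: ΔPIP = ΔPEEP = 2 − 8 = -6.0 cmH2O.
Original PIP = 420/18.3 + 11.1×0.85 + 8 = 40.386 cmH2O; new PIP = 40.386 + (-6.0) = 34.386 cmH2O.

34.4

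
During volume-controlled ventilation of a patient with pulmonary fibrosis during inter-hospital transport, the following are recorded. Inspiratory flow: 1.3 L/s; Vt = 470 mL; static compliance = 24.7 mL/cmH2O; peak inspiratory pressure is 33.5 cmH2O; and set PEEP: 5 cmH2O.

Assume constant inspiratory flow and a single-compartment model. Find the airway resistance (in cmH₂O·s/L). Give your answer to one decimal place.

7.3

Equation of motion (constant flow): PIP = Vt/C + R·V̇ + PEEP.
R·V̇ = PIP − Vt/C − PEEP = 33.5 − 470/24.7 − 5 = 33.5 − 19.028 − 5 = 9.472 cmH2O.
R = 9.472 / 1.3 = 7.286 cmH2O·s/L.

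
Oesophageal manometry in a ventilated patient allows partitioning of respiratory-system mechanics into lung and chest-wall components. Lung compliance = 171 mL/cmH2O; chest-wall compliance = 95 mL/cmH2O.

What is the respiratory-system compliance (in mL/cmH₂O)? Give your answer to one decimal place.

61.1

Lung and chest wall are elastances in series: 1/Crs = 1/CL + 1/Ccw.
1/Crs = 1/171 + 1/95 = 0.01637.
Crs = 61.087 mL/cmH2O.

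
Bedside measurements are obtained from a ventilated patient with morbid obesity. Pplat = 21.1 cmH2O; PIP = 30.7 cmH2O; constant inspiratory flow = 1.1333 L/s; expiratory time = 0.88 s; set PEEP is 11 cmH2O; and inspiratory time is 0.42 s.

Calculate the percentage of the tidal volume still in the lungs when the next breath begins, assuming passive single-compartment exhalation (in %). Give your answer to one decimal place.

11.0

Vt = flow × Ti = 1.1333 L/s × 0.42 s × 1000 mL/L = 475.99 mL.
R = (PIP − Pplat)/V̇ = (30.7 − 21.1) / 1.1333 = 9.6/1.1333 = 8.471 cmH2O·s/L.
C = Vt/(Pplat − PEEP) = 475.99 / (21.1 − 11) = 475.99/10.1 = 47.128 mL/cmH2O.
τ = R × C = 8.471 × 0.04713 L/cmH2O = 0.3992 s.
Fraction remaining at end-expiration = e^(−Te/τ) = e^(−0.88/0.3992) = 0.1103 → 11.03%.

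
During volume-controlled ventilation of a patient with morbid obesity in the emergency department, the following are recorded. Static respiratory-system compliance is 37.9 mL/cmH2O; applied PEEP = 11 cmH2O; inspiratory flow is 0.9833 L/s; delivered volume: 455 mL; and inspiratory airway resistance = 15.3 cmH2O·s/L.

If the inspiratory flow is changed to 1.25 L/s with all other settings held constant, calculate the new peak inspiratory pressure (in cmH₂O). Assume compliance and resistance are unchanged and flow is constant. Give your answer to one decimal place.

PIP = Vt/C + R·V̇ + PEEP (constant-flow equation of motion).
Only the resistive term changes: ΔPIP = R × ΔV̇ = 15.3 × (1.25 − 0.9833) = 15.3 × 0.2667 = 4.081 cmH2O.
Original PIP = 455/37.9 + 15.3×0.9833 + 11 = 38.05 cmH2O; new PIP = 38.05 + (4.081) = 42.131 cmH2O.

42.1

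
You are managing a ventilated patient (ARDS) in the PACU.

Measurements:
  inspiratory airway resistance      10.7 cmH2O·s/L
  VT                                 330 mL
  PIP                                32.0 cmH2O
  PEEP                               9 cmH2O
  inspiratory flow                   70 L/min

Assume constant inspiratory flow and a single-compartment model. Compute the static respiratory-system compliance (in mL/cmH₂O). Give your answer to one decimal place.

31.4

Flow: 70 L/min ÷ 60 = 1.1667 L/s.
Equation of motion (constant flow): PIP = Vt/C + R·V̇ + PEEP.
Vt/C = PIP − R·V̇ − PEEP = 32.0 − 10.7×1.1667 − 9 = 32.0 − 12.484 − 9 = 10.516 cmH2O.
C = Vt / 10.516 = 330 / 10.516 = 31.381 mL/cmH2O.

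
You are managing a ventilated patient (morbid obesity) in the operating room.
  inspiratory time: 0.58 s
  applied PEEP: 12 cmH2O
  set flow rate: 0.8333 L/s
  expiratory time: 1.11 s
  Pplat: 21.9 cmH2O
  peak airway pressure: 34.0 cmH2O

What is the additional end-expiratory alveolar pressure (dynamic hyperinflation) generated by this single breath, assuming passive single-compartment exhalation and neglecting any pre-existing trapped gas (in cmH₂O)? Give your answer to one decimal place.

2.1

Vt = flow × Ti = 0.8333 L/s × 0.58 s × 1000 mL/L = 483.31 mL.
R = (PIP − Pplat)/V̇ = (34.0 − 21.9) / 0.8333 = 12.1/0.8333 = 14.521 cmH2O·s/L.
C = Vt/(Pplat − PEEP) = 483.31 / (21.9 − 12) = 483.31/9.9 = 48.819 mL/cmH2O.
τ = R × C = 14.521 × 0.04882 L/cmH2O = 0.7089 s.
Fraction remaining = e^(−Te/τ) = e^(−1.11/0.7089) = 0.2089; trapped volume = 483.31 × 0.2089 = 100.96 mL.
Additional alveolar pressure from trapping ≈ V_trapped / C = 100.96 / 48.819 = 2.068 cmH2O.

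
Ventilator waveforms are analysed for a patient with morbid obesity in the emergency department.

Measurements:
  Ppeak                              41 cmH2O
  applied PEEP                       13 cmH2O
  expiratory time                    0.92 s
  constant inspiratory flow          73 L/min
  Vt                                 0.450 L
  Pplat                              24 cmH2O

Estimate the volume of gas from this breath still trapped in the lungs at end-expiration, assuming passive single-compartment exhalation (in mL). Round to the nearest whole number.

90

Flow: 73 L/min ÷ 60 = 1.2167 L/s.
R = (PIP − Pplat)/V̇ = (41 − 24) / 1.2167 = 17.0/1.2167 = 13.972 cmH2O·s/L.
C = Vt/(Pplat − PEEP) = 450.0 / (24 − 13) = 450.0/11.0 = 40.909 mL/cmH2O.
τ = R × C = 13.972 × 0.04091 L/cmH2O = 0.5716 s.
Fraction remaining = e^(−Te/τ) = e^(−0.92/0.5716) = 0.2.
Trapped volume = 450.0 × 0.2 = 90.0 mL.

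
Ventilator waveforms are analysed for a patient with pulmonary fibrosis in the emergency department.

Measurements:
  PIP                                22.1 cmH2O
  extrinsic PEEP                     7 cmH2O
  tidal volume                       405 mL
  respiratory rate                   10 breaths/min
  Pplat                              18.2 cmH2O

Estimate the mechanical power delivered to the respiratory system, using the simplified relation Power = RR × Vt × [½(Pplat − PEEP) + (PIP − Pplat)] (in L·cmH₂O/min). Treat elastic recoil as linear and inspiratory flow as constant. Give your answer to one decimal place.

Per-breath work = Vt × [½(Pplat−PEEP) + (PIP−Pplat)] = 0.405 × [0.5×11.2 + 3.9] = 0.405 × 9.5 = 3.848 L·cmH2O.
Power = 10 × 3.848 = 38.48 L·cmH2O/min.

38.5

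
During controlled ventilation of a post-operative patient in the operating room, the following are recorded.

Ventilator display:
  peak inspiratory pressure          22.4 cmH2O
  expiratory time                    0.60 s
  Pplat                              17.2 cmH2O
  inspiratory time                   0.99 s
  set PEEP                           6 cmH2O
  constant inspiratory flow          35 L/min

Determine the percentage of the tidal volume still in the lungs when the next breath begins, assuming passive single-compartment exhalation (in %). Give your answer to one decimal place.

27.1

Flow: 35 L/min ÷ 60 = 0.5833 L/s.
Vt = flow × Ti = 0.5833 L/s × 0.99 s × 1000 mL/L = 577.47 mL.
R = (PIP − Pplat)/V̇ = (22.4 − 17.2) / 0.5833 = 5.2/0.5833 = 8.915 cmH2O·s/L.
C = Vt/(Pplat − PEEP) = 577.47 / (17.2 − 6) = 577.47/11.2 = 51.56 mL/cmH2O.
τ = R × C = 8.915 × 0.05156 L/cmH2O = 0.4597 s.
Fraction remaining at end-expiration = e^(−Te/τ) = e^(−0.60/0.4597) = 0.2711 → 27.11%.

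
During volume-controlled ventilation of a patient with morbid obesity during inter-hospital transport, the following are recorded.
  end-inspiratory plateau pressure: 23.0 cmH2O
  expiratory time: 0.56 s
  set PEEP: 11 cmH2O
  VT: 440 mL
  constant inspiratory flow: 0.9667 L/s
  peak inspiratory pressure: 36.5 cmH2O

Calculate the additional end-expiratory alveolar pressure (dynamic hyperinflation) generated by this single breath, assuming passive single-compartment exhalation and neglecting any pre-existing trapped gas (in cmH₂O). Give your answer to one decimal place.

R = (PIP − Pplat)/V̇ = (36.5 − 23.0) / 0.9667 = 13.5/0.9667 = 13.965 cmH2O·s/L.
C = Vt/(Pplat − PEEP) = 440.0 / (23.0 − 11) = 440.0/12.0 = 36.667 mL/cmH2O.
τ = R × C = 13.965 × 0.03667 L/cmH2O = 0.5121 s.
Fraction remaining = e^(−Te/τ) = e^(−0.56/0.5121) = 0.335; trapped volume = 440.0 × 0.335 = 147.4 mL.
Additional alveolar pressure from trapping ≈ V_trapped / C = 147.4 / 36.667 = 4.02 cmH2O.

4.0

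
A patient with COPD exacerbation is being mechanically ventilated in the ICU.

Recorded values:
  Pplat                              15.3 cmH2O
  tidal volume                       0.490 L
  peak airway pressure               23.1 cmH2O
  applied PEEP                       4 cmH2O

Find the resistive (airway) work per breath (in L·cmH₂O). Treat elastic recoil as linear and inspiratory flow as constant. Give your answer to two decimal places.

With constant inspiratory flow the resistive pressure is constant at PIP − Pplat = 23.1 − 15.3 = 7.8 cmH2O, so resistive work = 7.8 × 0.490 = 3.822 L·cmH2O.

3.82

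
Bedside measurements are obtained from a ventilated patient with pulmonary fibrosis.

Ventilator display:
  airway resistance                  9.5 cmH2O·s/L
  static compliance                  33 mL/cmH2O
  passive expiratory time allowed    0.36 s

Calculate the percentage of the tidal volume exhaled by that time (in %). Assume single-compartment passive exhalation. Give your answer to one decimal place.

68.3

τ = R × C = 9.5 × 33 mL/cmH2O = 9.5 × 0.033 L/cmH2O = 0.3135 s.
Passive exhalation: V(t)/V₀ = e^(−t/τ) = e^(−0.36/0.3135) = 0.3172.
Fraction exhaled = 1 − 0.3172 = 0.6828 → 68.28%.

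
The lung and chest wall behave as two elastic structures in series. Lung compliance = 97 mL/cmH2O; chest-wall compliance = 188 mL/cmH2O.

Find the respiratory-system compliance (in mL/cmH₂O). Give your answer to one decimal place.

Lung and chest wall are elastances in series: 1/Crs = 1/CL + 1/Ccw.
1/Crs = 1/97 + 1/188 = 0.01563.
Crs = 63.98 mL/cmH2O.

64.0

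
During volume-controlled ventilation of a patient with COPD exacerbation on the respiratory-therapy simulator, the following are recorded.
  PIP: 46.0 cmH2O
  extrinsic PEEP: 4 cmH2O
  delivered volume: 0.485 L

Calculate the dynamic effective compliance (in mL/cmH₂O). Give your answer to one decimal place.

11.5

Dynamic compliance = Vt / (PIP − PEEP) = 485 / (46.0 − 4) = 485 / 42.0 = 11.548 mL/cmH2O.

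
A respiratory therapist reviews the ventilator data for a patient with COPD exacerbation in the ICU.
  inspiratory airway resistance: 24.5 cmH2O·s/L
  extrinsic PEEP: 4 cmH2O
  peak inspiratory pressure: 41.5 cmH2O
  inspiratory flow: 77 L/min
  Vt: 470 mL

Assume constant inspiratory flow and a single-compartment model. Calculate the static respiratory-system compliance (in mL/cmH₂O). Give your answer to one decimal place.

Flow: 77 L/min ÷ 60 = 1.2833 L/s.
Equation of motion (constant flow): PIP = Vt/C + R·V̇ + PEEP.
Vt/C = PIP − R·V̇ − PEEP = 41.5 − 24.5×1.2833 − 4 = 41.5 − 31.441 − 4 = 6.059 cmH2O.
C = Vt / 6.059 = 470 / 6.059 = 77.571 mL/cmH2O.

77.6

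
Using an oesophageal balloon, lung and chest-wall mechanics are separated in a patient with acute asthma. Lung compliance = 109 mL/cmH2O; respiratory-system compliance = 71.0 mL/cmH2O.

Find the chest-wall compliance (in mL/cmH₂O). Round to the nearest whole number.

1/Ccw = 1/Crs − 1/CL.
1/Ccw = 1/71.0 − 1/109 = 0.00491.
Ccw = 203.67 mL/cmH2O.

204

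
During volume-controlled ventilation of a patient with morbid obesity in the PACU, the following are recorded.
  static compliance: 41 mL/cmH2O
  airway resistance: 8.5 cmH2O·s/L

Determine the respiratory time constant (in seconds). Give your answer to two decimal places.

0.35

τ = R × C = 8.5 × 41 mL/cmH2O = 8.5 × 0.041 L/cmH2O = 0.3485 s.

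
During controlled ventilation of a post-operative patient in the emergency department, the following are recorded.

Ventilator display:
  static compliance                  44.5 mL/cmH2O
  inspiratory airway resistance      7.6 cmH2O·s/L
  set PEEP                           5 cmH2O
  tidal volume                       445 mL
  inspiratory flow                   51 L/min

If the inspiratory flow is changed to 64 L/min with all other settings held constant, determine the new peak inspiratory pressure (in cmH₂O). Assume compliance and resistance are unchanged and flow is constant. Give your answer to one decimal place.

23.1

Flow: 51 L/min ÷ 60 = 0.85 L/s.
New flow: 64 L/min ÷ 60 = 1.0667 L/s.
PIP = Vt/C + R·V̇ + PEEP (constant-flow equation of motion).
Only the resistive term changes: ΔPIP = R × ΔV̇ = 7.6 × (1.0667 − 0.85) = 7.6 × 0.2167 = 1.647 cmH2O.
Original PIP = 445/44.5 + 7.6×0.85 + 5 = 21.46 cmH2O; new PIP = 21.46 + (1.647) = 23.107 cmH2O.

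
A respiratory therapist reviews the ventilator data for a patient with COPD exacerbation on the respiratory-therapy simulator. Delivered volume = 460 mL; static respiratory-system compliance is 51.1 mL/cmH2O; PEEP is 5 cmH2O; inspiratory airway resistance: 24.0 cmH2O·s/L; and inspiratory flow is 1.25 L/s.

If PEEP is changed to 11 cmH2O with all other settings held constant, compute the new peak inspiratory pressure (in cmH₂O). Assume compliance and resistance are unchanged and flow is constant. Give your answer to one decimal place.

PIP = Vt/C + R·V̇ + PEEP (constant-flow equation of motion).
Only the baseline term changes: ΔPIP = ΔPEEP = 11 − 5 = 6.0 cmH2O.
Original PIP = 460/51.1 + 24.0×1.25 + 5 = 44.002 cmH2O; new PIP = 44.002 + (6.0) = 50.002 cmH2O.

50.0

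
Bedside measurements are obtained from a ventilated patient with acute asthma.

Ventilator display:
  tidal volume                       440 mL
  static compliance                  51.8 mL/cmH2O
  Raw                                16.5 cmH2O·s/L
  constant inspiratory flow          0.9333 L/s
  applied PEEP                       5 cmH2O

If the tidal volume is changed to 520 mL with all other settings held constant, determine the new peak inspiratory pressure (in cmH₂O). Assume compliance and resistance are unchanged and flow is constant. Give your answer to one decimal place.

30.4

PIP = Vt/C + R·V̇ + PEEP (constant-flow equation of motion).
Only the elastic term changes: ΔPIP = ΔVt / C = (520 − 440) / 51.8 = 1.544 cmH2O.
Original PIP = 440/51.8 + 16.5×0.9333 + 5 = 28.894 cmH2O; new PIP = 28.894 + (1.544) = 30.438 cmH2O.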